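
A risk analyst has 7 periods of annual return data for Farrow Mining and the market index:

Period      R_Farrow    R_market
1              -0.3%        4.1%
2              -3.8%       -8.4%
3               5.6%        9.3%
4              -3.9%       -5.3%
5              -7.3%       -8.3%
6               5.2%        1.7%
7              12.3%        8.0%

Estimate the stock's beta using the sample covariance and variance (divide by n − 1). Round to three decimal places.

Mean R_i = (-0.3 − 3.8 + 5.6 − 3.9 − 7.3 + 5.2 + 12.3) / 7 = 1.1143%
Mean R_m = (4.1 − 8.4 + 9.3 − 5.3 − 8.3 + 1.7 + 8.0) / 7 = 0.1571%
Σ(R_i − R̄_i)(R_m − R̄_m) = 270.0443  ⇒  Cov = 270.0443 / 6 = 45.0074
Σ(R_m − R̄_m)² = 337.5571  ⇒  Var(R_m) = 337.5571 / 6 = 56.2595
β = Cov / Var(R_m) = 45.0074 / 56.2595 = 0.8000

0.800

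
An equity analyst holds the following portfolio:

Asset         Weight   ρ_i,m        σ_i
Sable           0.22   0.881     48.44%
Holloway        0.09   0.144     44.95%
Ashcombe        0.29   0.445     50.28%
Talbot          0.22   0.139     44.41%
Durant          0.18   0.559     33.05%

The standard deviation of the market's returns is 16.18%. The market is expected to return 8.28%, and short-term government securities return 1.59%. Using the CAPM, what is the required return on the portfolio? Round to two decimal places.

β_Sable = 0.881 × 48.44% / 16.18% = 2.6376
β_Holloway = 0.144 × 44.95% / 16.18% = 0.4000
β_Ashcombe = 0.445 × 50.28% / 16.18% = 1.3829
β_Talbot = 0.139 × 44.41% / 16.18% = 0.3815
β_Durant = 0.559 × 33.05% / 16.18% = 1.1418
β_P = Σ w_i β_i = 0.22×2.6376 + 0.09×0.4000 + 0.29×1.3829 + 0.22×0.3815 + 0.18×1.1418 = 1.3068
MRP = 8.28% − 1.59% = 6.69%
E(R_P) = R_f + β_P × MRP = 1.59% + 1.3068 × 6.69% = 10.33%

10.33%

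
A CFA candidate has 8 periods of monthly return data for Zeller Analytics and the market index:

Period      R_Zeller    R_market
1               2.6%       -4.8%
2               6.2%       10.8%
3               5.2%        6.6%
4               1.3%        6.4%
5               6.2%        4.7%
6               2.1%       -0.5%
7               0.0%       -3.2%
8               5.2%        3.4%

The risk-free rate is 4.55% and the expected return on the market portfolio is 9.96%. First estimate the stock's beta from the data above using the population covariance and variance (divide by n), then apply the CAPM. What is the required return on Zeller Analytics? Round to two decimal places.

6.14%

Mean R_i = (2.6 + 6.2 + 5.2 + 1.3 + 6.2 + 2.1 + 0.0 + 5.2) / 8 = 3.6000%
Mean R_m = (-4.8 + 10.8 + 6.6 + 6.4 + 4.7 − 0.5 − 3.2 + 3.4) / 8 = 2.9250%
Σ(R_i − R̄_i)(R_m − R̄_m) = 58.6500  ⇒  Cov = 58.6500 / 8 = 7.3313
Σ(R_m − R̄_m)² = 199.8950  ⇒  Var(R_m) = 199.8950 / 8 = 24.9869
β = Cov / Var(R_m) = 7.3313 / 24.9869 = 0.2934
MRP = 9.96% − 4.55% = 5.41%
E(R) = R_f + β × MRP = 4.55% + 0.2934 × 5.41% = 6.14%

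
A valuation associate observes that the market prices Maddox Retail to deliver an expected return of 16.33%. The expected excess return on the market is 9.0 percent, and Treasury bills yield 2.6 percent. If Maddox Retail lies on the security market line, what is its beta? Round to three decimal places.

1.526

β = (E(R) − R_f) / MRP = (16.33% − 2.6%) / 9.0% = 13.73% / 9.0% = 1.526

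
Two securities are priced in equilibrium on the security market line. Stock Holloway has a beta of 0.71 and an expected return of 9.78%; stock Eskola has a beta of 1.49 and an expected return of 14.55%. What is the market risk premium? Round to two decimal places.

6.12%

Both satisfy E(R) = R_f + β·MRP, so the slope of the SML is
MRP = (14.55% − 9.78%) / (1.49 − 0.71) = 4.77% / 0.78 = 6.1154%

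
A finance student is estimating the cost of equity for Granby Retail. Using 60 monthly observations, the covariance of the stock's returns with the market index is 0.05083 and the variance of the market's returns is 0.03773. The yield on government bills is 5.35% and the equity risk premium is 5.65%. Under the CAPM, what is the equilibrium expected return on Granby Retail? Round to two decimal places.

β = Cov(R_i, R_m) / Var(R_m) = 0.05083 / 0.03773 = 1.3472
E(R) = R_f + β × MRP = 5.35% + 1.3472 × 5.65% = 12.96%

12.96%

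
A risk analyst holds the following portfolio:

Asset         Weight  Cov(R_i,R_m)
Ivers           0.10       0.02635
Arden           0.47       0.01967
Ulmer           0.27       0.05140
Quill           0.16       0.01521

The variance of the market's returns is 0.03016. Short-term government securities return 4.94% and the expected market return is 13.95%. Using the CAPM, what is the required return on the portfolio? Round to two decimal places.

β_Ivers = 0.02635 / 0.03016 = 0.8737
β_Arden = 0.01967 / 0.03016 = 0.6522
β_Ulmer = 0.05140 / 0.03016 = 1.7042
β_Quill = 0.01521 / 0.03016 = 0.5043
β_P = Σ w_i β_i = 0.10×0.8737 + 0.47×0.6522 + 0.27×1.7042 + 0.16×0.5043 = 0.9347
MRP = 13.95% − 4.94% = 9.01%
E(R_P) = R_f + β_P × MRP = 4.94% + 0.9347 × 9.01% = 13.36%

13.36%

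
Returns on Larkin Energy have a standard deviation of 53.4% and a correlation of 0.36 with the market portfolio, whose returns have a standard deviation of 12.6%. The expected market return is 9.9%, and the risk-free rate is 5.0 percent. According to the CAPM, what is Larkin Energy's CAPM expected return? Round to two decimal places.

12.48%

β = ρ × σ_i / σ_m = 0.36 × 53.4% / 12.6% = 1.5257
MRP = 9.9% − 5.0% = 4.90%
E(R) = 5.0% + 1.5257 × 4.9% = 12.48%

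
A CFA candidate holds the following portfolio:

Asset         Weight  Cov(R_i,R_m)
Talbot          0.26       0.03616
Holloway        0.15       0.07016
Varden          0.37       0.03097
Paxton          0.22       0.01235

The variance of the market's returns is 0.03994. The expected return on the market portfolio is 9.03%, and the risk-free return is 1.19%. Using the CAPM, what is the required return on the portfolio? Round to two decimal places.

7.88%

β_Talbot = 0.03616 / 0.03994 = 0.9054
β_Holloway = 0.07016 / 0.03994 = 1.7566
β_Varden = 0.03097 / 0.03994 = 0.7754
β_Paxton = 0.01235 / 0.03994 = 0.3092
β_P = Σ w_i β_i = 0.26×0.9054 + 0.15×1.7566 + 0.37×0.7754 + 0.22×0.3092 = 0.8538
MRP = 9.03% − 1.19% = 7.84%
E(R_P) = R_f + β_P × MRP = 1.19% + 0.8538 × 7.84% = 7.88%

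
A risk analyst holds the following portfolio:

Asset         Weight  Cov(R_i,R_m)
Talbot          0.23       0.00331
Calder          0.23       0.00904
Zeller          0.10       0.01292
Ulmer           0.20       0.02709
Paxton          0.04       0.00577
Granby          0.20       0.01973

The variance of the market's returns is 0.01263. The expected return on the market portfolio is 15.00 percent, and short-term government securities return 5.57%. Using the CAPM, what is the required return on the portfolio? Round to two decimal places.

15.82%

β_Talbot = 0.00331 / 0.01263 = 0.2621
β_Calder = 0.00904 / 0.01263 = 0.7158
β_Zeller = 0.01292 / 0.01263 = 1.0230
β_Ulmer = 0.02709 / 0.01263 = 2.1449
β_Paxton = 0.00577 / 0.01263 = 0.4568
β_Granby = 0.01973 / 0.01263 = 1.5622
β_P = Σ w_i β_i = 0.23×0.2621 + 0.23×0.7158 + 0.10×1.0230 + 0.20×2.1449 + 0.04×0.4568 + 0.20×1.5622 = 1.0869
MRP = 15.00% − 5.57% = 9.43%
E(R_P) = R_f + β_P × MRP = 5.57% + 1.0869 × 9.43% = 15.82%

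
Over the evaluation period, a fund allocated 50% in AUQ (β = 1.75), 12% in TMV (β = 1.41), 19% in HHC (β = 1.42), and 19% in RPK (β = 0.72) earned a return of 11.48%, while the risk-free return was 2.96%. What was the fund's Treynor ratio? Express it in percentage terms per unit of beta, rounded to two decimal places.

5.87%

β_P = 0.50×1.75 + 0.12×1.41 + 0.19×1.42 + 0.19×0.72 = 1.4508
Treynor = (R_P − R_f) / β_P = (11.48% − 2.96%) / 1.4508 = 8.52% / 1.4508 = 5.87%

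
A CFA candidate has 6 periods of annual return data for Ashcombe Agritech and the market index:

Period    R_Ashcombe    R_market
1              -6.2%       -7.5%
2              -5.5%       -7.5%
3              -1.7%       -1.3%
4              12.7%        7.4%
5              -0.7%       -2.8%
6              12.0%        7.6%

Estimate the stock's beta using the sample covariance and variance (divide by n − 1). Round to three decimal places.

1.227

Mean R_i = (-6.2 − 5.5 − 1.7 + 12.7 − 0.7 + 12.0) / 6 = 1.7667%
Mean R_m = (-7.5 − 7.5 − 1.3 + 7.4 − 2.8 + 7.6) / 6 = -0.6833%
Σ(R_i − R̄_i)(R_m − R̄_m) = 284.3433  ⇒  Cov = 284.3433 / 5 = 56.8687
Σ(R_m − R̄_m)² = 231.7483  ⇒  Var(R_m) = 231.7483 / 5 = 46.3497
β = Cov / Var(R_m) = 56.8687 / 46.3497 = 1.2269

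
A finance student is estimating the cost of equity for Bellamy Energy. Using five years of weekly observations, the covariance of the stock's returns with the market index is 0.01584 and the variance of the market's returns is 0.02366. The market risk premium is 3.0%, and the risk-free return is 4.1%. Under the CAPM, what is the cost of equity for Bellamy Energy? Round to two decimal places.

6.11%

β = Cov(R_i, R_m) / Var(R_m) = 0.01584 / 0.02366 = 0.6695
E(R) = R_f + β × MRP = 4.1% + 0.6695 × 3.0% = 6.11%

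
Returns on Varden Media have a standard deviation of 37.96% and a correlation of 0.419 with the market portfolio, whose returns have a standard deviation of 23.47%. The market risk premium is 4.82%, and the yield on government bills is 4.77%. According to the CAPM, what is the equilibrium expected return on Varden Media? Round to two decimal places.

β = ρ × σ_i / σ_m = 0.419 × 37.96% / 23.47% = 0.6777
E(R) = 4.77% + 0.6777 × 4.82% = 8.04%

8.04%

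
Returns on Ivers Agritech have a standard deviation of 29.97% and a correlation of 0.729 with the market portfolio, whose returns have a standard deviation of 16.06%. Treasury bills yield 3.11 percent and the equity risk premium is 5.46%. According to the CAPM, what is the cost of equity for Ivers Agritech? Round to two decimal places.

β = ρ × σ_i / σ_m = 0.729 × 29.97% / 16.06% = 1.3604
E(R) = 3.11% + 1.3604 × 5.46% = 10.54%

10.54%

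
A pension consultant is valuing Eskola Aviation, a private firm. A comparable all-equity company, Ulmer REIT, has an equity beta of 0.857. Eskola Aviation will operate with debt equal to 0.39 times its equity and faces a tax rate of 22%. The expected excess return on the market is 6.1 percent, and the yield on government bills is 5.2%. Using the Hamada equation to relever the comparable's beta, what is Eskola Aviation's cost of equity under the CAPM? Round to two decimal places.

β_L = β_U × [1 + (1 − t)(D/E)] = 0.857 × [1 + (1 − 0.22) × 0.39]
    = 0.857 × [1 + 0.78 × 0.39] = 0.857 × 1.3042 = 1.1177
E(R) = R_f + β_L × MRP = 5.2% + 1.1177 × 6.1% = 12.02%

12.02%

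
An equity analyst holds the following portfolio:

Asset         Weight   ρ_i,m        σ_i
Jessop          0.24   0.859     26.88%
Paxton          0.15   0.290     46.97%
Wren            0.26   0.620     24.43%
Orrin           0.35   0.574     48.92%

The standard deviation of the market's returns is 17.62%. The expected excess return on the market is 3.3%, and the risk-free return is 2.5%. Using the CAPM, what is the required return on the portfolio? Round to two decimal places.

β_Jessop = 0.859 × 26.88% / 17.62% = 1.3104
β_Paxton = 0.290 × 46.97% / 17.62% = 0.7731
β_Wren = 0.620 × 24.43% / 17.62% = 0.8596
β_Orrin = 0.574 × 48.92% / 17.62% = 1.5936
β_P = Σ w_i β_i = 0.24×1.3104 + 0.15×0.7731 + 0.26×0.8596 + 0.35×1.5936 = 1.2117
E(R_P) = R_f + β_P × MRP = 2.5% + 1.2117 × 3.3% = 6.50%

6.50%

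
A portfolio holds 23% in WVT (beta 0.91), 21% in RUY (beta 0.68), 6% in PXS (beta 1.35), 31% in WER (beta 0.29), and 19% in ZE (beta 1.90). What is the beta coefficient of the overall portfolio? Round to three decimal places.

0.884

β_P = Σ w_i β_i = 0.23×0.91 + 0.21×0.68 + 0.06×1.35 + 0.31×0.29 + 0.19×1.90 = 0.8840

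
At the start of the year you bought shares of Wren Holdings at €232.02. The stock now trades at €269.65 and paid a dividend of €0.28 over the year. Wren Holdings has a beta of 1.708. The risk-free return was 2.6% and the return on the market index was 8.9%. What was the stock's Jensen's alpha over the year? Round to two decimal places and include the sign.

+2.98%

Realised HPR = (P1 + D1 − P0) / P0 = (269.65 + 0.28 − 232.02) / 232.02 = 37.91 / 232.02 = 16.3391%
MRP = 8.9% − 2.6% = 6.30%
CAPM required = R_f + β·MRP = 2.6% + 1.708 × 6.3% = 13.3604%
α = realised − required = 16.3391% − 13.3604% = +2.98%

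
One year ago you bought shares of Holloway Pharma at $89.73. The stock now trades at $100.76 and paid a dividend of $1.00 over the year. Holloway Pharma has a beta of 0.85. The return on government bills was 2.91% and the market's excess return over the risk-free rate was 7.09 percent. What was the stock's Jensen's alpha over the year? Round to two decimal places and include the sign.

Realised HPR = (P1 + D1 − P0) / P0 = (100.76 + 1.00 − 89.73) / 89.73 = 12.03 / 89.73 = 13.4069%
CAPM required = R_f + β·MRP = 2.91% + 0.85 × 7.09% = 8.9365%
α = realised − required = 13.4069% − 8.9365% = +4.47%

+4.47%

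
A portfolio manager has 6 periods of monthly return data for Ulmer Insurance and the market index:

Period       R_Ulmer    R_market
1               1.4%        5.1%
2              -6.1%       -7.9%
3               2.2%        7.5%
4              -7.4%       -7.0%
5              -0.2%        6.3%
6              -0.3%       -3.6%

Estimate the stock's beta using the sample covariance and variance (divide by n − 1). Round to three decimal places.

0.504

Mean R_i = (1.4 − 6.1 + 2.2 − 7.4 − 0.2 − 0.3) / 6 = -1.7333%
Mean R_m = (5.1 − 7.9 + 7.5 − 7.0 + 6.3 − 3.6) / 6 = 0.0667%
Σ(R_i − R̄_i)(R_m − R̄_m) = 124.1433  ⇒  Cov = 124.1433 / 5 = 24.8287
Σ(R_m − R̄_m)² = 246.2933  ⇒  Var(R_m) = 246.2933 / 5 = 49.2587
β = Cov / Var(R_m) = 24.8287 / 49.2587 = 0.5040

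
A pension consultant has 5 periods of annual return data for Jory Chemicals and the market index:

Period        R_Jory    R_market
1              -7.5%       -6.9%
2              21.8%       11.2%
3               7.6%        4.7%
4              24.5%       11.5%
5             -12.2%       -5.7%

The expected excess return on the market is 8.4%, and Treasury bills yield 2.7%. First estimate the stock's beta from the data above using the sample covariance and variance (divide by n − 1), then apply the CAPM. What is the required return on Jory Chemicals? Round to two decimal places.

18.16%

Mean R_i = (-7.5 + 21.8 + 7.6 + 24.5 − 12.2) / 5 = 6.8400%
Mean R_m = (-6.9 + 11.2 + 4.7 + 11.5 − 5.7) / 5 = 2.9600%
Σ(R_i − R̄_i)(R_m − R̄_m) = 581.6880  ⇒  Cov = 581.6880 / 4 = 145.4220
Σ(R_m − R̄_m)² = 316.0720  ⇒  Var(R_m) = 316.0720 / 4 = 79.0180
β = Cov / Var(R_m) = 145.4220 / 79.0180 = 1.8404
E(R) = R_f + β × MRP = 2.7% + 1.8404 × 8.4% = 18.16%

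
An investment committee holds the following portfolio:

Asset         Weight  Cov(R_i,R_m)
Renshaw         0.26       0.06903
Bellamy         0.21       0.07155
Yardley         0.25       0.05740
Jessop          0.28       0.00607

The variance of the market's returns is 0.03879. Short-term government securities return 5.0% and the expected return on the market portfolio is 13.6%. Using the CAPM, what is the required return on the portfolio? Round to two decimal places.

15.87%

β_Renshaw = 0.06903 / 0.03879 = 1.7796
β_Bellamy = 0.07155 / 0.03879 = 1.8445
β_Yardley = 0.05740 / 0.03879 = 1.4798
β_Jessop = 0.00607 / 0.03879 = 0.1565
β_P = Σ w_i β_i = 0.26×1.7796 + 0.21×1.8445 + 0.25×1.4798 + 0.28×0.1565 = 1.2638
MRP = 13.6% − 5.0% = 8.60%
E(R_P) = R_f + β_P × MRP = 5.0% + 1.2638 × 8.6% = 15.87%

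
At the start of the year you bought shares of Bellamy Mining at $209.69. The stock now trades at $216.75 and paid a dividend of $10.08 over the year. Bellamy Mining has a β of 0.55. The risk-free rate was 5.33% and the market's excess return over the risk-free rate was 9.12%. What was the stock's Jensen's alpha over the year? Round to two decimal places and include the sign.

-2.17%

Realised HPR = (P1 + D1 − P0) / P0 = (216.75 + 10.08 − 209.69) / 209.69 = 17.14 / 209.69 = 8.1740%
CAPM required = R_f + β·MRP = 5.33% + 0.55 × 9.12% = 10.3460%
α = realised − required = 8.1740% − 10.3460% = -2.17%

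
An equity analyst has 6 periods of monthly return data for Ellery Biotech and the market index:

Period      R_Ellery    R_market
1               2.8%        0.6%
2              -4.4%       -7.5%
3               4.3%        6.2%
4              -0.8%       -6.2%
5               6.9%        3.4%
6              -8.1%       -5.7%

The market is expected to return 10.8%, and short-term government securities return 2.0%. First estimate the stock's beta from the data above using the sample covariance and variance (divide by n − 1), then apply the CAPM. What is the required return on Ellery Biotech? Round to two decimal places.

9.38%

Mean R_i = (2.8 − 4.4 + 4.3 − 0.8 + 6.9 − 8.1) / 6 = 0.1167%
Mean R_m = (0.6 − 7.5 + 6.2 − 6.2 + 3.4 − 5.7) / 6 = -1.5333%
Σ(R_i − R̄_i)(R_m − R̄_m) = 137.0033  ⇒  Cov = 137.0033 / 5 = 27.4007
Σ(R_m − R̄_m)² = 163.4333  ⇒  Var(R_m) = 163.4333 / 5 = 32.6867
β = Cov / Var(R_m) = 27.4007 / 32.6867 = 0.8383
MRP = 10.8% − 2.0% = 8.80%
E(R) = R_f + β × MRP = 2.0% + 0.8383 × 8.8% = 9.38%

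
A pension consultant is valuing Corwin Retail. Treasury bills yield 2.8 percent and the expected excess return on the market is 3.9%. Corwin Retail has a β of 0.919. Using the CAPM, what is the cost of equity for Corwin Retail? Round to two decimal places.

E(R) = R_f + β × MRP = 2.8% + 0.919 × 3.9% = 6.38%

6.38%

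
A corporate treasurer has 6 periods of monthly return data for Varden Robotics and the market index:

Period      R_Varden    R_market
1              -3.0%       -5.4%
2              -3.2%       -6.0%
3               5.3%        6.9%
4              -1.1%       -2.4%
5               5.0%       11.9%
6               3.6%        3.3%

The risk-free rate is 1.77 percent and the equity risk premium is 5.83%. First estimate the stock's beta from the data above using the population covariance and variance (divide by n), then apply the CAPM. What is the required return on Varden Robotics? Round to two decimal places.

Mean R_i = (-3.0 − 3.2 + 5.3 − 1.1 + 5.0 + 3.6) / 6 = 1.1000%
Mean R_m = (-5.4 − 6.0 + 6.9 − 2.4 + 11.9 + 3.3) / 6 = 1.3833%
Σ(R_i − R̄_i)(R_m − R̄_m) = 136.8600  ⇒  Cov = 136.8600 / 6 = 22.8100
Σ(R_m − R̄_m)² = 259.5483  ⇒  Var(R_m) = 259.5483 / 6 = 43.2581
β = Cov / Var(R_m) = 22.8100 / 43.2581 = 0.5273
E(R) = R_f + β × MRP = 1.77% + 0.5273 × 5.83% = 4.84%

4.84%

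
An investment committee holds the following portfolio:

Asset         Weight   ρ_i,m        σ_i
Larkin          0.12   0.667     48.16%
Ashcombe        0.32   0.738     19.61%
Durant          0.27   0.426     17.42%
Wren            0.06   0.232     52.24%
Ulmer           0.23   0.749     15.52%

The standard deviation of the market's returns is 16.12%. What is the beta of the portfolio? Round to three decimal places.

0.862

β_Larkin = 0.667 × 48.16% / 16.12% = 1.9927
β_Ashcombe = 0.738 × 19.61% / 16.12% = 0.8978
β_Durant = 0.426 × 17.42% / 16.12% = 0.4604
β_Wren = 0.232 × 52.24% / 16.12% = 0.7518
β_Ulmer = 0.749 × 15.52% / 16.12% = 0.7211
β_P = Σ w_i β_i = 0.12×1.9927 + 0.32×0.8978 + 0.27×0.4604 + 0.06×0.7518 + 0.23×0.7211 = 0.8617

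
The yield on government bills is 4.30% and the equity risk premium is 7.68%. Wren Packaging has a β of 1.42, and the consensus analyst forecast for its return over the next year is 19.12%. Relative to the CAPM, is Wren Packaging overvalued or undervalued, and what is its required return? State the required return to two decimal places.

Required return = R_f + β·MRP = 4.30% + 1.42 × 7.68% = 15.21%
Forecast 19.12% > required 15.21% → the stock plots above the SML → undervalued.

Undervalued; required return 15.21%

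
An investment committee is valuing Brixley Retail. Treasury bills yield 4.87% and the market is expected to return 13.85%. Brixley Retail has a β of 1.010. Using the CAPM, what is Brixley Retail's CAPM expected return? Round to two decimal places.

Market risk premium = E(R_m) − R_f = 13.85% − 4.87% = 8.98%
E(R) = R_f + β × MRP = 4.87% + 1.010 × 8.98% = 13.94%

13.94%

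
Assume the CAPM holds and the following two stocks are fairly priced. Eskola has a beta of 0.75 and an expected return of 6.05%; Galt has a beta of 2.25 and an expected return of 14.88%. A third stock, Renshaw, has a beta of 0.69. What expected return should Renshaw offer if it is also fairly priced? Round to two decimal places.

5.70%

MRP (SML slope) = (14.88% − 6.05%) / (2.25 − 0.75) = 8.83% / 1.50 = 5.8867%
R_f (intercept) = 6.05% − 0.75 × 5.8867% = 1.6350%
E(R_Renshaw) = R_f + β × MRP = 1.6350% + 0.69 × 5.8867% = 5.70%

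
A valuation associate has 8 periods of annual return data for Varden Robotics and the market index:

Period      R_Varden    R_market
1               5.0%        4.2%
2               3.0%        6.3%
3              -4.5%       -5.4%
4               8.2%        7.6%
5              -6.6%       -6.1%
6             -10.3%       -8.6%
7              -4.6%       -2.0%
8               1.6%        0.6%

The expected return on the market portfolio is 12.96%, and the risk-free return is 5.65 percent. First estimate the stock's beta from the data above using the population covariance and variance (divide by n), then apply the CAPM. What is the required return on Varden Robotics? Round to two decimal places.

13.06%

Mean R_i = (5.0 + 3.0 − 4.5 + 8.2 − 6.6 − 10.3 − 4.6 + 1.6) / 8 = -1.0250%
Mean R_m = (4.2 + 6.3 − 5.4 + 7.6 − 6.1 − 8.6 − 2.0 + 0.6) / 8 = -0.4250%
Σ(R_i − R̄_i)(R_m − R̄_m) = 262.0350  ⇒  Cov = 262.0350 / 8 = 32.7544
Σ(R_m − R̄_m)² = 258.3350  ⇒  Var(R_m) = 258.3350 / 8 = 32.2919
β = Cov / Var(R_m) = 32.7544 / 32.2919 = 1.0143
MRP = 12.96% − 5.65% = 7.31%
E(R) = R_f + β × MRP = 5.65% + 1.0143 × 7.31% = 13.06%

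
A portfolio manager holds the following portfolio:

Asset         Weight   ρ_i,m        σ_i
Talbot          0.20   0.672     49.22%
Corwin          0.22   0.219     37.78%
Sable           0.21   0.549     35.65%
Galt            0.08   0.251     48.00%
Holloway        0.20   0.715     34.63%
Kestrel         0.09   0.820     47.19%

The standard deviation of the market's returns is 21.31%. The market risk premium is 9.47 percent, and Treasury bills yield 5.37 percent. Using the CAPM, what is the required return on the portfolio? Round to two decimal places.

β_Talbot = 0.672 × 49.22% / 21.31% = 1.5521
β_Corwin = 0.219 × 37.78% / 21.31% = 0.3883
β_Sable = 0.549 × 35.65% / 21.31% = 0.9184
β_Galt = 0.251 × 48.00% / 21.31% = 0.5654
β_Holloway = 0.715 × 34.63% / 21.31% = 1.1619
β_Kestrel = 0.820 × 47.19% / 21.31% = 1.8159
β_P = Σ w_i β_i = 0.20×1.5521 + 0.22×0.3883 + 0.21×0.9184 + 0.08×0.5654 + 0.20×1.1619 + 0.09×1.8159 = 1.0298
E(R_P) = R_f + β_P × MRP = 5.37% + 1.0298 × 9.47% = 15.12%

15.12%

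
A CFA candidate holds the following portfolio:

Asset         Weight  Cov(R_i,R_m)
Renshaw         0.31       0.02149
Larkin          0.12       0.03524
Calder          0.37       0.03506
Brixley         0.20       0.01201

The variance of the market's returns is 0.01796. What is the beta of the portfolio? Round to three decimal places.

β_Renshaw = 0.02149 / 0.01796 = 1.1965
β_Larkin = 0.03524 / 0.01796 = 1.9621
β_Calder = 0.03506 / 0.01796 = 1.9521
β_Brixley = 0.01201 / 0.01796 = 0.6687
β_P = Σ w_i β_i = 0.31×1.1965 + 0.12×1.9621 + 0.37×1.9521 + 0.20×0.6687 = 1.4624

1.462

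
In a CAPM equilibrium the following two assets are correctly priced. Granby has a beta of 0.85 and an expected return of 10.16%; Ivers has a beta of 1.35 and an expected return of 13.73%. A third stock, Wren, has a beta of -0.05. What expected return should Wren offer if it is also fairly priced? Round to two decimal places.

3.73%

MRP (SML slope) = (13.73% − 10.16%) / (1.35 − 0.85) = 3.57% / 0.50 = 7.1400%
R_f (intercept) = 10.16% − 0.85 × 7.1400% = 4.0910%
E(R_Wren) = R_f + β × MRP = 4.0910% + -0.05 × 7.1400% = 3.73%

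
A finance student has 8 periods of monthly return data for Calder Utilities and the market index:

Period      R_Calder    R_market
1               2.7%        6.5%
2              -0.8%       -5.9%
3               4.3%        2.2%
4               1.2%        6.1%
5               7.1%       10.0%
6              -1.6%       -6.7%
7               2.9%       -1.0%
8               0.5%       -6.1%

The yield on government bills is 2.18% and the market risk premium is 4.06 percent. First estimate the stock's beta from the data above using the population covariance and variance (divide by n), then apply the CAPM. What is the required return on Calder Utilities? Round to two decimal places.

3.60%

Mean R_i = (2.7 − 0.8 + 4.3 + 1.2 + 7.1 − 1.6 + 2.9 + 0.5) / 8 = 2.0375%
Mean R_m = (6.5 − 5.9 + 2.2 + 6.1 + 10.0 − 6.7 − 1.0 − 6.1) / 8 = 0.6375%
Σ(R_i − R̄_i)(R_m − R̄_m) = 104.4288  ⇒  Cov = 104.4288 / 8 = 13.0536
Σ(R_m − R̄_m)² = 298.9588  ⇒  Var(R_m) = 298.9588 / 8 = 37.3699
β = Cov / Var(R_m) = 13.0536 / 37.3699 = 0.3493
E(R) = R_f + β × MRP = 2.18% + 0.3493 × 4.06% = 3.60%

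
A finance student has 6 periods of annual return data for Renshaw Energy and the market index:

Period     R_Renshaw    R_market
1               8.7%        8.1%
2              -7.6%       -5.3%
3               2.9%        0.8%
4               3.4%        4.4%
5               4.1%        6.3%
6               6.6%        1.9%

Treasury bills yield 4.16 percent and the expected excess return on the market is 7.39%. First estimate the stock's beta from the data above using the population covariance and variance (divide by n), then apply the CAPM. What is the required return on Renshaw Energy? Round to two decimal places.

Mean R_i = (8.7 − 7.6 + 2.9 + 3.4 + 4.1 + 6.6) / 6 = 3.0167%
Mean R_m = (8.1 − 5.3 + 0.8 + 4.4 + 6.3 + 1.9) / 6 = 2.7000%
Σ(R_i − R̄_i)(R_m − R̄_m) = 117.5300  ⇒  Cov = 117.5300 / 6 = 19.5883
Σ(R_m − R̄_m)² = 113.2600  ⇒  Var(R_m) = 113.2600 / 6 = 18.8767
β = Cov / Var(R_m) = 19.5883 / 18.8767 = 1.0377
E(R) = R_f + β × MRP = 4.16% + 1.0377 × 7.39% = 11.83%

11.83%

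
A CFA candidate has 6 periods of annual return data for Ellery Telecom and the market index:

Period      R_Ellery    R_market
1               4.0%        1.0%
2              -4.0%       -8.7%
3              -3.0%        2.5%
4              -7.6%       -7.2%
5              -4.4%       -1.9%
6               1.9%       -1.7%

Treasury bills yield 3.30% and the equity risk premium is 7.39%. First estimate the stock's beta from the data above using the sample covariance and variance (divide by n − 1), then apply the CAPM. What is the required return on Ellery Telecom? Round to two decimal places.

7.51%

Mean R_i = (4.0 − 4.0 − 3.0 − 7.6 − 4.4 + 1.9) / 6 = -2.1833%
Mean R_m = (1.0 − 8.7 + 2.5 − 7.2 − 1.9 − 1.7) / 6 = -2.6667%
Σ(R_i − R̄_i)(R_m − R̄_m) = 56.2167  ⇒  Cov = 56.2167 / 5 = 11.2433
Σ(R_m − R̄_m)² = 98.6133  ⇒  Var(R_m) = 98.6133 / 5 = 19.7227
β = Cov / Var(R_m) = 11.2433 / 19.7227 = 0.5701
E(R) = R_f + β × MRP = 3.30% + 0.5701 × 7.39% = 7.51%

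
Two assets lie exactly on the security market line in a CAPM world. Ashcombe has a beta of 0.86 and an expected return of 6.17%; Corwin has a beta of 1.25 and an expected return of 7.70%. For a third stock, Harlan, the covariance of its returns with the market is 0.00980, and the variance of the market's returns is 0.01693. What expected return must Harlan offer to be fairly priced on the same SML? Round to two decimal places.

MRP = (7.70% − 6.17%) / (1.25 − 0.86) = 3.9231%
R_f = 6.17% − 0.86 × 3.9231% = 2.7961%
β_Harlan = Cov / Var(R_m) = 0.00980 / 0.01693 = 0.5789
E(R_Harlan) = R_f + β × MRP = 2.7961% + 0.5789 × 3.9231% = 5.07%

5.07%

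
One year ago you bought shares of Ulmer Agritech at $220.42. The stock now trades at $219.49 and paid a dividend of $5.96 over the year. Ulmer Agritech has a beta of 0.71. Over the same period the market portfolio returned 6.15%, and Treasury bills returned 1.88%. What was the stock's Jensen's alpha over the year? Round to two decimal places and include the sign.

Realised HPR = (P1 + D1 − P0) / P0 = (219.49 + 5.96 − 220.42) / 220.42 = 5.03 / 220.42 = 2.2820%
MRP = 6.15% − 1.88% = 4.27%
CAPM required = R_f + β·MRP = 1.88% + 0.71 × 4.27% = 4.9117%
α = realised − required = 2.2820% − 4.9117% = -2.63%

-2.63%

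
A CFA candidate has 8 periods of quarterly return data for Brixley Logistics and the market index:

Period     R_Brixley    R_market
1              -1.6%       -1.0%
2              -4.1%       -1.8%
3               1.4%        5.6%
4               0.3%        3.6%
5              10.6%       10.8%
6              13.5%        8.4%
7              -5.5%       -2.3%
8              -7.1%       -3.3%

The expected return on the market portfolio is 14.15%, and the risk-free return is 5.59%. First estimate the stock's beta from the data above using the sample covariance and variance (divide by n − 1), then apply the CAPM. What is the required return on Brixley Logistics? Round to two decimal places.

Mean R_i = (-1.6 − 4.1 + 1.4 + 0.3 + 10.6 + 13.5 − 5.5 − 7.1) / 8 = 0.9375%
Mean R_m = (-1.0 − 1.8 + 5.6 + 3.6 + 10.8 + 8.4 − 2.3 − 3.3) / 8 = 2.5000%
Σ(R_i − R̄_i)(R_m − R̄_m) = 263.1100  ⇒  Cov = 263.1100 / 7 = 37.5871
Σ(R_m − R̄_m)² = 201.9400  ⇒  Var(R_m) = 201.9400 / 7 = 28.8486
β = Cov / Var(R_m) = 37.5871 / 28.8486 = 1.3029
MRP = 14.15% − 5.59% = 8.56%
E(R) = R_f + β × MRP = 5.59% + 1.3029 × 8.56% = 16.74%

16.74%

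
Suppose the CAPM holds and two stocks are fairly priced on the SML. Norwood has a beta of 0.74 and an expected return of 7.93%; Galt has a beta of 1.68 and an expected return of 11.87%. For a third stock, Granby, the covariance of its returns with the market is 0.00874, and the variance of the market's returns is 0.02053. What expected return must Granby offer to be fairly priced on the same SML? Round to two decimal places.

MRP = (11.87% − 7.93%) / (1.68 − 0.74) = 4.1915%
R_f = 7.93% − 0.74 × 4.1915% = 4.8283%
β_Granby = Cov / Var(R_m) = 0.00874 / 0.02053 = 0.4257
E(R_Granby) = R_f + β × MRP = 4.8283% + 0.4257 × 4.1915% = 6.61%

6.61%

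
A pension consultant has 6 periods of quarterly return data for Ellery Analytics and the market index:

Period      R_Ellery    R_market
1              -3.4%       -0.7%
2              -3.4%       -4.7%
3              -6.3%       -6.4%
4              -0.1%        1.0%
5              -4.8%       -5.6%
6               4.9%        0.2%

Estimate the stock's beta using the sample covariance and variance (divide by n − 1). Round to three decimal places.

Mean R_i = (-3.4 − 3.4 − 6.3 − 0.1 − 4.8 + 4.9) / 6 = -2.1833%
Mean R_m = (-0.7 − 4.7 − 6.4 + 1.0 − 5.6 + 0.2) / 6 = -2.7000%
Σ(R_i − R̄_i)(R_m − R̄_m) = 51.0700  ⇒  Cov = 51.0700 / 5 = 10.2140
Σ(R_m − R̄_m)² = 52.2000  ⇒  Var(R_m) = 52.2000 / 5 = 10.4400
β = Cov / Var(R_m) = 10.2140 / 10.4400 = 0.9784

0.978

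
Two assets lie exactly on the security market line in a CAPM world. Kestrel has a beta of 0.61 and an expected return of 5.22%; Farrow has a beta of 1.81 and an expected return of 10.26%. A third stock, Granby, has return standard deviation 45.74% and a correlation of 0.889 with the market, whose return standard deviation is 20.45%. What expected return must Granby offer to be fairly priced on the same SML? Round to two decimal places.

11.01%

MRP = (10.26% − 5.22%) / (1.81 − 0.61) = 4.2000%
R_f = 5.22% − 0.61 × 4.2000% = 2.6580%
β_Granby = ρ·σ_i/σ_m = 0.889 × 45.74 / 20.45 = 1.9884
E(R_Granby) = R_f + β × MRP = 2.6580% + 1.9884 × 4.2000% = 11.01%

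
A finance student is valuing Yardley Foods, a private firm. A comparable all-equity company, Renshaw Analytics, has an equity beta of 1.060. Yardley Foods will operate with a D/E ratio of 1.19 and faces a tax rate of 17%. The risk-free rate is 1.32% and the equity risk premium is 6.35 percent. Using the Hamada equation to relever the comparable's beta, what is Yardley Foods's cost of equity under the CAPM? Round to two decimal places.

β_L = β_U × [1 + (1 − t)(D/E)] = 1.060 × [1 + (1 − 0.17) × 1.19]
    = 1.060 × [1 + 0.83 × 1.19] = 1.060 × 1.9877 = 2.1070
E(R) = R_f + β_L × MRP = 1.32% + 2.1070 × 6.35% = 14.70%

14.70%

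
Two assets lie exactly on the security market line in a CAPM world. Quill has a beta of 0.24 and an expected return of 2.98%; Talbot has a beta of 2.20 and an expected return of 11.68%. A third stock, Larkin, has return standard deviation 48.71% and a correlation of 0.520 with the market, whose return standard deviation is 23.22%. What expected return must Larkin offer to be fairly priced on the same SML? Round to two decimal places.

MRP = (11.68% − 2.98%) / (2.20 − 0.24) = 4.4388%
R_f = 2.98% − 0.24 × 4.4388% = 1.9147%
β_Larkin = ρ·σ_i/σ_m = 0.520 × 48.71 / 23.22 = 1.0908
E(R_Larkin) = R_f + β × MRP = 1.9147% + 1.0908 × 4.4388% = 6.76%

6.76%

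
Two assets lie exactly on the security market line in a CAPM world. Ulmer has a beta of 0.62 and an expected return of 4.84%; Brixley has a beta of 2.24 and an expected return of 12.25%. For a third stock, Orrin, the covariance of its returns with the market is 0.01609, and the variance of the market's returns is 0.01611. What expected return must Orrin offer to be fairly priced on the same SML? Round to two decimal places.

6.57%

MRP = (12.25% − 4.84%) / (2.24 − 0.62) = 4.5741%
R_f = 4.84% − 0.62 × 4.5741% = 2.0041%
β_Orrin = Cov / Var(R_m) = 0.01609 / 0.01611 = 0.9988
E(R_Orrin) = R_f + β × MRP = 2.0041% + 0.9988 × 4.5741% = 6.57%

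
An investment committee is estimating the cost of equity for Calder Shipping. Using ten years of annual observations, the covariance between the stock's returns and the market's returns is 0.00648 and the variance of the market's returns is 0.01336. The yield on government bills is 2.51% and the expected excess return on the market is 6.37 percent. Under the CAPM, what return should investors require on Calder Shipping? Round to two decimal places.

5.60%

β = Cov(R_i, R_m) / Var(R_m) = 0.00648 / 0.01336 = 0.4850
E(R) = R_f + β × MRP = 2.51% + 0.4850 × 6.37% = 5.60%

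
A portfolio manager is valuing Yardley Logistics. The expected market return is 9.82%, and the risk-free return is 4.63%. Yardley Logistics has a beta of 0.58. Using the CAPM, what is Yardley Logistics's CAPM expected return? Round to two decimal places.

7.64%

Market risk premium = E(R_m) − R_f = 9.82% − 4.63% = 5.19%
E(R) = R_f + β × MRP = 4.63% + 0.58 × 5.19% = 7.64%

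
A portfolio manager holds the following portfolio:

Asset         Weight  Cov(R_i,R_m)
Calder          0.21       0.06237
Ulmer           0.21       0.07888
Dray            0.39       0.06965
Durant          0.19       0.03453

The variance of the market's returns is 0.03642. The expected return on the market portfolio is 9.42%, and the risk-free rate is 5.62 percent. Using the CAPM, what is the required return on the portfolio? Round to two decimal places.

12.23%

β_Calder = 0.06237 / 0.03642 = 1.7125
β_Ulmer = 0.07888 / 0.03642 = 2.1658
β_Dray = 0.06965 / 0.03642 = 1.9124
β_Durant = 0.03453 / 0.03642 = 0.9481
β_P = Σ w_i β_i = 0.21×1.7125 + 0.21×2.1658 + 0.39×1.9124 + 0.19×0.9481 = 1.7404
MRP = 9.42% − 5.62% = 3.80%
E(R_P) = R_f + β_P × MRP = 5.62% + 1.7404 × 3.80% = 12.23%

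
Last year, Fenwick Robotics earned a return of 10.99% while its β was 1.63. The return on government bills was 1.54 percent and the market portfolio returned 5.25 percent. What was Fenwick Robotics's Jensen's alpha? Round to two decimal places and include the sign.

+3.40%

Market excess return = 5.25% − 1.54% = 3.71%
CAPM benchmark = R_f + β(R_m − R_f) = 1.54% + 1.63 × 3.71% = 7.5873%
α = actual − benchmark = 10.99% − 7.5873% = +3.40%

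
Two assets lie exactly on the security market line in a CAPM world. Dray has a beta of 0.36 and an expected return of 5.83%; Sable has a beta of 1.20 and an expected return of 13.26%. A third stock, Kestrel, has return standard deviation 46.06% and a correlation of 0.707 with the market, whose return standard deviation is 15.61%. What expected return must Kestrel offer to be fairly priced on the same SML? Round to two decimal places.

MRP = (13.26% − 5.83%) / (1.20 − 0.36) = 8.8452%
R_f = 5.83% − 0.36 × 8.8452% = 2.6457%
β_Kestrel = ρ·σ_i/σ_m = 0.707 × 46.06 / 15.61 = 2.0861
E(R_Kestrel) = R_f + β × MRP = 2.6457% + 2.0861 × 8.8452% = 21.10%

21.10%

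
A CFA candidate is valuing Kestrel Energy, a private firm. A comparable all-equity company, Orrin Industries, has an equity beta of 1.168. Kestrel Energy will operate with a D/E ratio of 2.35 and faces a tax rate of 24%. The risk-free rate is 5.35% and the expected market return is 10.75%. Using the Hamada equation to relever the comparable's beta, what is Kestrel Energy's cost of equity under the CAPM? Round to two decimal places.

β_L = β_U × [1 + (1 − t)(D/E)] = 1.168 × [1 + (1 − 0.24) × 2.35]
    = 1.168 × [1 + 0.76 × 2.35] = 1.168 × 2.7860 = 3.2540
MRP = 10.75% − 5.35% = 5.40%
E(R) = R_f + β_L × MRP = 5.35% + 3.2540 × 5.40% = 22.92%

22.92%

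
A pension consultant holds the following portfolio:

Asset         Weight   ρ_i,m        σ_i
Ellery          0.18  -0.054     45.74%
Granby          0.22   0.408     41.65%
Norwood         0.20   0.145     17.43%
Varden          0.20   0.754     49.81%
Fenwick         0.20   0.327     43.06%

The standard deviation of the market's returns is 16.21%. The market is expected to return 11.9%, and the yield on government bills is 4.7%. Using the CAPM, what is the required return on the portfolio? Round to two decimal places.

β_Ellery = -0.054 × 45.74% / 16.21% = -0.1524
β_Granby = 0.408 × 41.65% / 16.21% = 1.0483
β_Norwood = 0.145 × 17.43% / 16.21% = 0.1559
β_Varden = 0.754 × 49.81% / 16.21% = 2.3169
β_Fenwick = 0.327 × 43.06% / 16.21% = 0.8686
β_P = Σ w_i β_i = 0.18×-0.1524 + 0.22×1.0483 + 0.20×0.1559 + 0.20×2.3169 + 0.20×0.8686 = 0.8715
MRP = 11.9% − 4.7% = 7.20%
E(R_P) = R_f + β_P × MRP = 4.7% + 0.8715 × 7.2% = 10.97%

10.97%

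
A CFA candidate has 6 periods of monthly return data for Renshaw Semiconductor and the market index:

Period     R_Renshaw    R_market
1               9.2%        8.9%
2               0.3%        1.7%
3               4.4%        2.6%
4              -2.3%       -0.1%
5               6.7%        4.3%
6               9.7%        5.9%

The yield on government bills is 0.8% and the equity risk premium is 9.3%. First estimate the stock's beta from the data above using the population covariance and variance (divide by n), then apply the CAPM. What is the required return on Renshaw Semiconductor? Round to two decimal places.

Mean R_i = (9.2 + 0.3 + 4.4 − 2.3 + 6.7 + 9.7) / 6 = 4.6667%
Mean R_m = (8.9 + 1.7 + 2.6 − 0.1 + 4.3 + 5.9) / 6 = 3.8833%
Σ(R_i − R̄_i)(R_m − R̄_m) = 71.3667  ⇒  Cov = 71.3667 / 6 = 11.8945
Σ(R_m − R̄_m)² = 51.6883  ⇒  Var(R_m) = 51.6883 / 6 = 8.6147
β = Cov / Var(R_m) = 11.8945 / 8.6147 = 1.3807
E(R) = R_f + β × MRP = 0.8% + 1.3807 × 9.3% = 13.64%

13.64%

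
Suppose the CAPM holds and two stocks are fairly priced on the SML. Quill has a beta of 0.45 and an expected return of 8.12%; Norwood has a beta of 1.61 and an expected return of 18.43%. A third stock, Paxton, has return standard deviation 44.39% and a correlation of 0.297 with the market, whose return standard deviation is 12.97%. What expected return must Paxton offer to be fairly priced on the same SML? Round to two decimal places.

13.15%

MRP = (18.43% − 8.12%) / (1.61 − 0.45) = 8.8879%
R_f = 8.12% − 0.45 × 8.8879% = 4.1204%
β_Paxton = ρ·σ_i/σ_m = 0.297 × 44.39 / 12.97 = 1.0165
E(R_Paxton) = R_f + β × MRP = 4.1204% + 1.0165 × 8.8879% = 13.15%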